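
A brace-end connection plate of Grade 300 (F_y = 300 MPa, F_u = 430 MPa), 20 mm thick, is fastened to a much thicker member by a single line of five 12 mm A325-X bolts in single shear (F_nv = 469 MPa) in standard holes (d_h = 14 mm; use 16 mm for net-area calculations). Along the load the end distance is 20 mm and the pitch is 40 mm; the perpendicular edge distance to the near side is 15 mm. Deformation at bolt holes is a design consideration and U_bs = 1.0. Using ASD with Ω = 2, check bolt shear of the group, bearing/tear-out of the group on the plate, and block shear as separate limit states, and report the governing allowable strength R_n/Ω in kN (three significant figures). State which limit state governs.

133 kN (bolt shear governs)

Bolt shear: A_b = π·12²/4 = 113.1 mm²; R_n = 469 × 113.1 × 5 × 1 / 1000 = 265.2 kN → 265.2 / 2 = 133 kN.
Bearing: edge l_c = 13, r_n = 134.2 kN; interior l_c = 26, r_n = 247.7 kN; R_n = 134.2 + 4·247.7 = 1125 kN → 562 kN.
Block shear: A_gv = 3600, A_nv = 2160, A_nt = 140 mm²; R_n = min(0.6F_uA_nv, 0.6F_yA_gv) + U_bs·F_u·A_nt = 617.5 kN → 309 kN.
Bolt shear governs: 133 kN.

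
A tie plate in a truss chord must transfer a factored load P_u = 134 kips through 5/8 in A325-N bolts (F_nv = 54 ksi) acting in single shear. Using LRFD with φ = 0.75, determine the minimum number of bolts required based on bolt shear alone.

A_b = π·0.625²/4 = 0.3068 in².
Per-bolt design strength φR_n = 0.75 × 54 × 0.3068 × 1 = 12.43 kips.
n ≥ 134 / 12.43 = 10.78 → use 11 bolts.

11 bolts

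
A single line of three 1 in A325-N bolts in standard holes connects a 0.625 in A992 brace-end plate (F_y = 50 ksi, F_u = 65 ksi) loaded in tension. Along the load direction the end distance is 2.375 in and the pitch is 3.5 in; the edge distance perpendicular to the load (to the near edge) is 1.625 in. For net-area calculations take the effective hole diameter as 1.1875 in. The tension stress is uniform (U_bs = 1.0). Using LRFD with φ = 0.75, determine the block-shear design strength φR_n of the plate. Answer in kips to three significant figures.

149 kips

Shear plane L_v = 2.375 + 2·3.5 = 9.375 in; A_gv = 9.375 × 0.625 = 5.859 in².
A_nv = (9.375 − 2.5·1.1875) × 0.625 = 4.004 in².
A_nt = (1.625 − 0.5·1.1875) × 0.625 = 0.6445 in².
0.6 F_u A_nv = 156.2 kips; 0.6 F_y A_gv = 175.8 kips → shear rupture governs the shear term.
R_n = 156.2 + 1.0 × 65 × 0.6445 = 198 kips.
Design strength φR_n = 0.75 × 198 = 149 kips.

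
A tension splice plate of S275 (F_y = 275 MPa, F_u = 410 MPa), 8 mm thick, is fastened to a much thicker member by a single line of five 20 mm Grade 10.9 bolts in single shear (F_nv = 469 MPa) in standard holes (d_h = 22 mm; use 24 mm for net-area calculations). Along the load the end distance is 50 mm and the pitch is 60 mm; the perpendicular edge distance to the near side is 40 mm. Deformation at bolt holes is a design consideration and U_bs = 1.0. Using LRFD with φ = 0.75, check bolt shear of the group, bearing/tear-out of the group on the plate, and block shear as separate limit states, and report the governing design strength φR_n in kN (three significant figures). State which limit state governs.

338 kN (block shear governs)

Bolt shear: A_b = π·20²/4 = 314.2 mm²; R_n = 469 × 314.2 × 5 × 1 / 1000 = 736.7 kN → 0.75 × 736.7 = 553 kN.
Bearing: edge l_c = 39, r_n = 153.5 kN; interior l_c = 38, r_n = 149.6 kN; R_n = 153.5 + 4·149.6 = 751.8 kN → 564 kN.
Block shear: A_gv = 2320, A_nv = 1456, A_nt = 224 mm²; R_n = min(0.6F_uA_nv, 0.6F_yA_gv) + U_bs·F_u·A_nt = 450 kN → 338 kN.
Block shear governs: 338 kN.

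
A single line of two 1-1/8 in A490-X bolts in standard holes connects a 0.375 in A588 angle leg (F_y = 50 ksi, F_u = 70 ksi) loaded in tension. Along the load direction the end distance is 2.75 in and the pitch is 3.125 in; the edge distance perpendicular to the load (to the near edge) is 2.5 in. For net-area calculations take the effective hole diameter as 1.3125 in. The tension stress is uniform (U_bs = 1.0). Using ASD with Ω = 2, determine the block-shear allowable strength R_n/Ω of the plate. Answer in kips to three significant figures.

Shear plane L_v = 2.75 + 1·3.125 = 5.875 in; A_gv = 5.875 × 0.375 = 2.203 in².
A_nv = (5.875 − 1.5·1.3125) × 0.375 = 1.465 in².
A_nt = (2.5 − 0.5·1.3125) × 0.375 = 0.6914 in².
0.6 F_u A_nv = 61.52 kips; 0.6 F_y A_gv = 66.09 kips → shear rupture governs the shear term.
R_n = 61.52 + 1.0 × 70 × 0.6914 = 109.9 kips.
Allowable strength R_n/Ω = 109.9 / 2 = 55 kips.

55 kips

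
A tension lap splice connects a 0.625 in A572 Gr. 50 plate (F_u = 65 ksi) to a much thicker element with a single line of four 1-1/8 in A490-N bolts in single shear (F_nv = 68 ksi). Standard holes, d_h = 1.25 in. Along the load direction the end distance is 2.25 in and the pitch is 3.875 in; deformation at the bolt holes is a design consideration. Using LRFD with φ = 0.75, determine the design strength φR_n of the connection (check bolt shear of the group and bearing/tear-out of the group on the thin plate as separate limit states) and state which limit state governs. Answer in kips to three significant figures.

203 kips (bolt shear governs)

Bolt shear: A_b = π·1.125²/4 = 0.994 in²; R_n = 68 × 0.994 × 4 × 1 = 270.4 kips → 0.75 × 270.4 = 203 kips.
Bearing (1.2 l_c t F_u ≤ 2.4 d t F_u): upper limit = 2.4·1.125·0.625·65 = 109.7 kips.
  Edge l_c = 2.25 − 1.25/2 = 1.625 → r_n = 79.22 kips; interior l_c = 3.875 − 1.25 = 2.625 → r_n = 109.7 kips.
  R_n,bearing = 1·79.22 + 3·109.7 = 408.3 kips → 0.75 × 408.3 = 306 kips.
Bolt shear governs: 203 kips.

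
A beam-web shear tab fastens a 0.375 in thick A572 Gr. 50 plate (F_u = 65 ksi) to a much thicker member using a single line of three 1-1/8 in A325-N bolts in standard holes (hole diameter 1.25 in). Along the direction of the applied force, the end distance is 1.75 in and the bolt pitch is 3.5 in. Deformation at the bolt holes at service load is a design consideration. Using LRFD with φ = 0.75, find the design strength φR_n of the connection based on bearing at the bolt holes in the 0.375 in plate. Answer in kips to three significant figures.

123 kips

Per bolt r_n = 1.2 l_c t F_u ≤ 2.4 d t F_u; upper limit = 2.4 × 1.125 × 0.375 × 65 = 65.81 kips.
Edge bolt: l_c = 1.75 − 1.25/2 = 1.125 in → 1.2 × 1.125 × 0.375 × 65 = 32.91 → r_n = 32.91 kips.
Interior bolts: l_c = 3.5 − 1.25 = 2.25 in → 1.2 × 2.25 × 0.375 × 65 = 65.81 → r_n = 65.81 kips.
R_n = 1 × 32.91 + 2 × 65.81 = 164.5 kips.
Design strength φR_n = 0.75 × 164.5 = 123 kips.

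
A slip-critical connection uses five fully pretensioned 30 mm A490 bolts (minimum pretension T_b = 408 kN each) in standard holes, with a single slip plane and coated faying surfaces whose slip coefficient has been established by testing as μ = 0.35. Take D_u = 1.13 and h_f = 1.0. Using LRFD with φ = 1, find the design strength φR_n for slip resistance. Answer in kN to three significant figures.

807 kN

R_n = μ · D_u · h_f · T_b · n_s · n_b = 0.35 × 1.13 × 1.0 × 408 × 1 × 5 = 806.8 kN.
Design strength φR_n = 1 × 806.8 = 807 kN.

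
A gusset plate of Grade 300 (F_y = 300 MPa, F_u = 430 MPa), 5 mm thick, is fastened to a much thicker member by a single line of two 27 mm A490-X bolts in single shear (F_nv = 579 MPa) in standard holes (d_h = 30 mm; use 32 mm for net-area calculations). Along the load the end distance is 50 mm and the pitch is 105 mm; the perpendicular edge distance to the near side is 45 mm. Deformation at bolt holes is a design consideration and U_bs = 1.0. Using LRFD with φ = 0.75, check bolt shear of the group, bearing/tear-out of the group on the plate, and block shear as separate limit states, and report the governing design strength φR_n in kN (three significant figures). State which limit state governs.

150 kN (block shear governs)

Bolt shear: A_b = π·27²/4 = 572.6 mm²; R_n = 579 × 572.6 × 2 × 1 / 1000 = 663 kN → 0.75 × 663 = 497 kN.
Bearing: edge l_c = 35, r_n = 90.3 kN; interior l_c = 75, r_n = 139.3 kN; R_n = 90.3 + 1·139.3 = 229.6 kN → 172 kN.
Block shear: A_gv = 775, A_nv = 535, A_nt = 145 mm²; R_n = min(0.6F_uA_nv, 0.6F_yA_gv) + U_bs·F_u·A_nt = 200.4 kN → 150 kN.
Block shear governs: 150 kN.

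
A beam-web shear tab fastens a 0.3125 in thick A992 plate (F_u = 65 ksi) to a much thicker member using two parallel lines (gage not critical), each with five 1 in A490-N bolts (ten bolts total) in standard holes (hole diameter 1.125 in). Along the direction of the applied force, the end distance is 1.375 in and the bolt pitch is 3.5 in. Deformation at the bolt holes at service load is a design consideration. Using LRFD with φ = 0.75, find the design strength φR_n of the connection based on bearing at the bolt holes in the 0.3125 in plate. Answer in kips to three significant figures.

322 kips

Per bolt r_n = 1.2 l_c t F_u ≤ 2.4 d t F_u; upper limit = 2.4 × 1 × 0.3125 × 65 = 48.75 kips.
Edge bolt: l_c = 1.375 − 1.125/2 = 0.8125 in → 1.2 × 0.8125 × 0.3125 × 65 = 19.8 → r_n = 19.8 kips.
Interior bolts: l_c = 3.5 − 1.125 = 2.375 in → 1.2 × 2.375 × 0.3125 × 65 = 57.89 → r_n = 48.75 kips.
R_n = 2 × 19.8 + 8 × 48.75 = 429.6 kips.
Design strength φR_n = 0.75 × 429.6 = 322 kips.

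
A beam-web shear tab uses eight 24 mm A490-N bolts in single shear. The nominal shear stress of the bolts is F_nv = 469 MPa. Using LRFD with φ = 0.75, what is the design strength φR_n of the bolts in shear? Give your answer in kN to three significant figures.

1270 kN

A_b = π × 24² / 4 = 452.4 mm².
R_n = F_nv · A_b · n · n_s = 469 × 452.4 × 8 × 1 / 1000 = 1697 kN.
Design strength φR_n = 0.75 × 1697 = 1270 kN.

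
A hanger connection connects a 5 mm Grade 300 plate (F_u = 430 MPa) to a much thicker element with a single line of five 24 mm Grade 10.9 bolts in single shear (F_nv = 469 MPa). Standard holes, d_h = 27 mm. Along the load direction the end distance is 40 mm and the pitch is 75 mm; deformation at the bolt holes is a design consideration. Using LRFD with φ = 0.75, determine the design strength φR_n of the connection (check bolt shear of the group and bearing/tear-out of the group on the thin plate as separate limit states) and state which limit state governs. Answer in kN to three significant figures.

423 kN (bearing governs)

Bolt shear: A_b = π·24²/4 = 452.4 mm²; R_n = 469 × 452.4 × 5 × 1 / 1000 = 1061 kN → 0.75 × 1061 = 796 kN.
Bearing (1.2 l_c t F_u ≤ 2.4 d t F_u): upper limit = 2.4·24·5·430 / 1000 = 123.8 kN.
  Edge l_c = 40 − 27/2 = 26.5 → r_n = 68.37 kN; interior l_c = 75 − 27 = 48 → r_n = 123.8 kN.
  R_n,bearing = 1·68.37 + 4·123.8 = 563.7 kN → 0.75 × 563.7 = 423 kN.
Bearing governs: 423 kN.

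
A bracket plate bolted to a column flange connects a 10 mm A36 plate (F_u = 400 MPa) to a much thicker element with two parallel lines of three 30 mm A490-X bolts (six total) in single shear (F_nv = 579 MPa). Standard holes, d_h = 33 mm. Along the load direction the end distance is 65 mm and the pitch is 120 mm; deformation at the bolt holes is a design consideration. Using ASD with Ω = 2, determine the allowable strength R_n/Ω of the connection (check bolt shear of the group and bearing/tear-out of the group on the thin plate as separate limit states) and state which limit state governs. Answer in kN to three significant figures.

Bolt shear: A_b = π·30²/4 = 706.9 mm²; R_n = 579 × 706.9 × 6 × 1 / 1000 = 2456 kN → 2456 / 2 = 1230 kN.
Bearing (1.2 l_c t F_u ≤ 2.4 d t F_u): upper limit = 2.4·30·10·400 / 1000 = 288 kN.
  Edge l_c = 65 − 33/2 = 48.5 → r_n = 232.8 kN; interior l_c = 120 − 33 = 87 → r_n = 288 kN.
  R_n,bearing = 2·232.8 + 4·288 = 1618 kN → 1618 / 2 = 809 kN.
Bearing governs: 809 kN.

809 kN (bearing governs)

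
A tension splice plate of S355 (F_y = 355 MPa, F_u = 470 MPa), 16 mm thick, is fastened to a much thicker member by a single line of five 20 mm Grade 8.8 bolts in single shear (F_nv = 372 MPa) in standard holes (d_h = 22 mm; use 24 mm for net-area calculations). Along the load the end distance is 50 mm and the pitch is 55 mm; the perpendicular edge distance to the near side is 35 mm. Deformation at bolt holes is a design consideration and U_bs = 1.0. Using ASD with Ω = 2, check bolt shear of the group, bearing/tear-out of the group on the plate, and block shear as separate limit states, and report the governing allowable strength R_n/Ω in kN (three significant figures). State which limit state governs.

292 kN (bolt shear governs)

Bolt shear: A_b = π·20²/4 = 314.2 mm²; R_n = 372 × 314.2 × 5 × 1 / 1000 = 584.3 kN → 584.3 / 2 = 292 kN.
Bearing: edge l_c = 39, r_n = 351.9 kN; interior l_c = 33, r_n = 297.8 kN; R_n = 351.9 + 4·297.8 = 1543 kN → 772 kN.
Block shear: A_gv = 4320, A_nv = 2592, A_nt = 368 mm²; R_n = min(0.6F_uA_nv, 0.6F_yA_gv) + U_bs·F_u·A_nt = 903.9 kN → 452 kN.
Bolt shear governs: 292 kN.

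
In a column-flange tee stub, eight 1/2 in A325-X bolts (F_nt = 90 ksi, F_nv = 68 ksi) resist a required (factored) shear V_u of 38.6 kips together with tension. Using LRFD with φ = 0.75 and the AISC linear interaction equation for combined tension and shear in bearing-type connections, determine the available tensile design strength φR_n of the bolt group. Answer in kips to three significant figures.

A_b = π·0.5²/4 = 0.1963 in²; f_rv = 38.6 / (8 × 0.1963) = 24.57 ksi.
F'_nt = 1.3 F_nt − (F_nt / φF_nv) f_rv = 1.3·90 − (90/(0.75·68))·24.57 = 73.63 ksi, capped at F_nt → F'_nt = 73.63 ksi.
R_n = F'_nt · A_b · n = 73.63 × 0.1963 × 8 = 115.7 kips.
Design strength φR_n = 0.75 × 115.7 = 86.7 kips.

86.7 kips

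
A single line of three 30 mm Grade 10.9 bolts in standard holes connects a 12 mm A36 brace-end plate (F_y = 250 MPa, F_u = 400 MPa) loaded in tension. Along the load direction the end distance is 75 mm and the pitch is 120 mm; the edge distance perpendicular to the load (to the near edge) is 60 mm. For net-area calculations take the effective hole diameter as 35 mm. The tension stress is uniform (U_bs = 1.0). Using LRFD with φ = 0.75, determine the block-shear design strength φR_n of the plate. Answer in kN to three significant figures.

578 kN

Shear plane L_v = 75 + 2·120 = 315 mm; A_gv = 315 × 12 = 3780 mm².
A_nv = (315 − 2.5·35) × 12 = 2730 mm².
A_nt = (60 − 0.5·35) × 12 = 510 mm².
0.6 F_u A_nv = 655.2 kN; 0.6 F_y A_gv = 567 kN → shear yielding governs the shear term.
R_n = 567 + 1.0 × 400 × 510 / 1000 = 771 kN.
Design strength φR_n = 0.75 × 771 = 578 kN.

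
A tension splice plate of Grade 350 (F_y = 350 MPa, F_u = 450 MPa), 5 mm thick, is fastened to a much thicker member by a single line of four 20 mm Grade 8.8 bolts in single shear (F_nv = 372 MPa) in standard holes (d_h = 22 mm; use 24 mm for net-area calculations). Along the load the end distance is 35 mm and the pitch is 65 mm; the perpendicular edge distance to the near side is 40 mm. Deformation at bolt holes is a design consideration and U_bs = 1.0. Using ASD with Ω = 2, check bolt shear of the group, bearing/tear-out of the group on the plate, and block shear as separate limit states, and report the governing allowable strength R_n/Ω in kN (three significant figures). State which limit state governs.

Bolt shear: A_b = π·20²/4 = 314.2 mm²; R_n = 372 × 314.2 × 4 × 1 / 1000 = 467.5 kN → 467.5 / 2 = 234 kN.
Bearing: edge l_c = 24, r_n = 64.8 kN; interior l_c = 43, r_n = 108 kN; R_n = 64.8 + 3·108 = 388.8 kN → 194 kN.
Block shear: A_gv = 1150, A_nv = 730, A_nt = 140 mm²; R_n = min(0.6F_uA_nv, 0.6F_yA_gv) + U_bs·F_u·A_nt = 260.1 kN → 130 kN.
Block shear governs: 130 kN.

130 kN (block shear governs)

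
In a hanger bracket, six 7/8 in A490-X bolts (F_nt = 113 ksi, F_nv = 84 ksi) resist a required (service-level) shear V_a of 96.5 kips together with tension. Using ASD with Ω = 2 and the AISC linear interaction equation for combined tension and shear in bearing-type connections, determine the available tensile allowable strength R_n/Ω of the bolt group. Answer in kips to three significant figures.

135 kips

A_b = π·0.875²/4 = 0.6013 in²; f_rv = 96.5 / (6 × 0.6013) = 26.75 ksi.
F'_nt = 1.3 F_nt − (Ω F_nt / F_nv) f_rv = 1.3·113 − (2·113/84)·26.75 = 74.94 ksi, capped at F_nt → F'_nt = 74.94 ksi.
R_n = F'_nt · A_b · n = 74.94 × 0.6013 × 6 = 270.4 kips.
Allowable strength R_n/Ω = 270.4 / 2 = 135 kips.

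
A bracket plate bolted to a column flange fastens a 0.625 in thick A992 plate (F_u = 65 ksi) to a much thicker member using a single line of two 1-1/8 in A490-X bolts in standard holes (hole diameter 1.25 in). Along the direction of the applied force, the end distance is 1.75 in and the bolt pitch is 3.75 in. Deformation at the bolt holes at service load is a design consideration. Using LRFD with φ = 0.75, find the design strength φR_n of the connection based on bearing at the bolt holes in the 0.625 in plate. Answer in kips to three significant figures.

123 kips

Per bolt r_n = 1.2 l_c t F_u ≤ 2.4 d t F_u; upper limit = 2.4 × 1.125 × 0.625 × 65 = 109.7 kips.
Edge bolt: l_c = 1.75 − 1.25/2 = 1.125 in → 1.2 × 1.125 × 0.625 × 65 = 54.84 → r_n = 54.84 kips.
Interior bolts: l_c = 3.75 − 1.25 = 2.5 in → 1.2 × 2.5 × 0.625 × 65 = 121.9 → r_n = 109.7 kips.
R_n = 1 × 54.84 + 1 × 109.7 = 164.5 kips.
Design strength φR_n = 0.75 × 164.5 = 123 kips.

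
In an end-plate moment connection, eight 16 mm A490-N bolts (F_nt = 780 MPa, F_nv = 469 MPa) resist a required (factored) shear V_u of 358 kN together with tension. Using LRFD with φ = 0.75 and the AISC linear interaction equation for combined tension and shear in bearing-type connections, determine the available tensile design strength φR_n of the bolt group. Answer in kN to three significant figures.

A_b = π·16²/4 = 201.1 mm²; f_rv = 358 × 1000 / (8 × 201.1) = 222.6 MPa.
F'_nt = 1.3 F_nt − (F_nt / φF_nv) f_rv = 1.3·780 − (780/(0.75·469))·222.6 = 520.5 MPa, capped at F_nt → F'_nt = 520.5 MPa.
R_n = F'_nt · A_b · n = 520.5 × 201.1 × 8 / 1000 = 837.2 kN.
Design strength φR_n = 0.75 × 837.2 = 628 kN.

628 kN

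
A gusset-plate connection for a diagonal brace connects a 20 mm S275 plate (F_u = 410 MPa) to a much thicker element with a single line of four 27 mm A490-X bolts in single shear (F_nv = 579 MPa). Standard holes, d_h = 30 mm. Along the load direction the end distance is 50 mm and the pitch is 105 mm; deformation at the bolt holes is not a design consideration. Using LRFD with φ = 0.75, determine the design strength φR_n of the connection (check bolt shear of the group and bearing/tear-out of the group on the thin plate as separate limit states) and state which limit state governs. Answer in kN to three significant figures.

Bolt shear: A_b = π·27²/4 = 572.6 mm²; R_n = 579 × 572.6 × 4 × 1 / 1000 = 1326 kN → 0.75 × 1326 = 995 kN.
Bearing (1.5 l_c t F_u ≤ 3.0 d t F_u): upper limit = 3.0·27·20·410 / 1000 = 664.2 kN.
  Edge l_c = 50 − 30/2 = 35 → r_n = 430.5 kN; interior l_c = 105 − 30 = 75 → r_n = 664.2 kN.
  R_n,bearing = 1·430.5 + 3·664.2 = 2423 kN → 0.75 × 2423 = 1820 kN.
Bolt shear governs: 995 kN.

995 kN (bolt shear governs)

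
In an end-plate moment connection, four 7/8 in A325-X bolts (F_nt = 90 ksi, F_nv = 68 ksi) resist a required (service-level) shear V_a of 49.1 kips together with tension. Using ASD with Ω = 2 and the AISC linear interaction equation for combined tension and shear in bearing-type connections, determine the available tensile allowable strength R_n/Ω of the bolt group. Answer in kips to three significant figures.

A_b = π·0.875²/4 = 0.6013 in²; f_rv = 49.1 / (4 × 0.6013) = 20.41 ksi.
F'_nt = 1.3 F_nt − (Ω F_nt / F_nv) f_rv = 1.3·90 − (2·90/68)·20.41 = 62.96 ksi, capped at F_nt → F'_nt = 62.96 ksi.
R_n = F'_nt · A_b · n = 62.96 × 0.6013 × 4 = 151.4 kips.
Allowable strength R_n/Ω = 151.4 / 2 = 75.7 kips.

75.7 kips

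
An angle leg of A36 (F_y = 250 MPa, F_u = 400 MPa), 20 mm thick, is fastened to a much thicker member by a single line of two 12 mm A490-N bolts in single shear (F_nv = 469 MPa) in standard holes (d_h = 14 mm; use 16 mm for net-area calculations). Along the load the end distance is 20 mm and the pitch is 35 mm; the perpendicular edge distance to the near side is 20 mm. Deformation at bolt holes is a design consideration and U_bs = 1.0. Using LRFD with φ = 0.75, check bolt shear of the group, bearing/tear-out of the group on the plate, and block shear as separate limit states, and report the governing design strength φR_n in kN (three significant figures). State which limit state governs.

Bolt shear: A_b = π·12²/4 = 113.1 mm²; R_n = 469 × 113.1 × 2 × 1 / 1000 = 106.1 kN → 0.75 × 106.1 = 79.6 kN.
Bearing: edge l_c = 13, r_n = 124.8 kN; interior l_c = 21, r_n = 201.6 kN; R_n = 124.8 + 1·201.6 = 326.4 kN → 245 kN.
Block shear: A_gv = 1100, A_nv = 620, A_nt = 240 mm²; R_n = min(0.6F_uA_nv, 0.6F_yA_gv) + U_bs·F_u·A_nt = 244.8 kN → 184 kN.
Bolt shear governs: 79.6 kN.

79.6 kN (bolt shear governs)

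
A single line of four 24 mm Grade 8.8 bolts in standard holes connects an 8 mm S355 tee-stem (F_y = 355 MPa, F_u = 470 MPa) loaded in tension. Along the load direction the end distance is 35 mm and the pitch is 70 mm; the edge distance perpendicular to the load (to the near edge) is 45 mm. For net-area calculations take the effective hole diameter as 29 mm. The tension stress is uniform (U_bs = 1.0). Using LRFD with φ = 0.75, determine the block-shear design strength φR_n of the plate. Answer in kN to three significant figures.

Shear plane L_v = 35 + 3·70 = 245 mm; A_gv = 245 × 8 = 1960 mm².
A_nv = (245 − 3.5·29) × 8 = 1148 mm².
A_nt = (45 − 0.5·29) × 8 = 244 mm².
0.6 F_u A_nv = 323.7 kN; 0.6 F_y A_gv = 417.5 kN → shear rupture governs the shear term.
R_n = 323.7 + 1.0 × 470 × 244 / 1000 = 438.4 kN.
Design strength φR_n = 0.75 × 438.4 = 329 kN.

329 kN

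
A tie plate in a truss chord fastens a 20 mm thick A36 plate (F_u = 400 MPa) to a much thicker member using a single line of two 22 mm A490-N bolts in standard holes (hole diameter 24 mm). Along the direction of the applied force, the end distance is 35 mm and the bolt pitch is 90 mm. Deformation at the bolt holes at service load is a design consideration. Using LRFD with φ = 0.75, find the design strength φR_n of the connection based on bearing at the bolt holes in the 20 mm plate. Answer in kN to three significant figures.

Per bolt r_n = 1.2 l_c t F_u ≤ 2.4 d t F_u; upper limit = 2.4 × 22 × 20 × 400 / 1000 = 422.4 kN.
Edge bolt: l_c = 35 − 24/2 = 23 mm → 1.2 × 23 × 20 × 400 / 1000 = 220.8 → r_n = 220.8 kN.
Interior bolts: l_c = 90 − 24 = 66 mm → 1.2 × 66 × 20 × 400 / 1000 = 633.6 → r_n = 422.4 kN.
R_n = 1 × 220.8 + 1 × 422.4 = 643.2 kN.
Design strength φR_n = 0.75 × 643.2 = 482 kN.

482 kN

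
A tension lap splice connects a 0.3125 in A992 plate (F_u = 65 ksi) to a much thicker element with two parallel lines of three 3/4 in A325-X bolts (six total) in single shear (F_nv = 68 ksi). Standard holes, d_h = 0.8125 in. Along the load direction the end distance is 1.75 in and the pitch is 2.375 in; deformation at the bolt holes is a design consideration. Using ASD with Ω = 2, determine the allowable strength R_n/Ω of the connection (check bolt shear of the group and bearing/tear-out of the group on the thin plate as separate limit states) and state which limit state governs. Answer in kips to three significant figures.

90.1 kips (bolt shear governs)

Bolt shear: A_b = π·0.75²/4 = 0.4418 in²; R_n = 68 × 0.4418 × 6 × 1 = 180.2 kips → 180.2 / 2 = 90.1 kips.
Bearing (1.2 l_c t F_u ≤ 2.4 d t F_u): upper limit = 2.4·0.75·0.3125·65 = 36.56 kips.
  Edge l_c = 1.75 − 0.8125/2 = 1.344 → r_n = 32.75 kips; interior l_c = 2.375 − 0.8125 = 1.562 → r_n = 36.56 kips.
  R_n,bearing = 2·32.75 + 4·36.56 = 211.8 kips → 211.8 / 2 = 106 kips.
Bolt shear governs: 90.1 kips.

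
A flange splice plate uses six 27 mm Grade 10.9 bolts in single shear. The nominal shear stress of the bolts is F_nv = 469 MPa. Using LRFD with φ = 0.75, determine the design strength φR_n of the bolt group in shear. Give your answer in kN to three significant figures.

A_b = π × 27² / 4 = 572.6 mm².
R_n = F_nv · A_b · n · n_s = 469 × 572.6 × 6 × 1 / 1000 = 1611 kN.
Design strength φR_n = 0.75 × 1611 = 1210 kN.

1210 kN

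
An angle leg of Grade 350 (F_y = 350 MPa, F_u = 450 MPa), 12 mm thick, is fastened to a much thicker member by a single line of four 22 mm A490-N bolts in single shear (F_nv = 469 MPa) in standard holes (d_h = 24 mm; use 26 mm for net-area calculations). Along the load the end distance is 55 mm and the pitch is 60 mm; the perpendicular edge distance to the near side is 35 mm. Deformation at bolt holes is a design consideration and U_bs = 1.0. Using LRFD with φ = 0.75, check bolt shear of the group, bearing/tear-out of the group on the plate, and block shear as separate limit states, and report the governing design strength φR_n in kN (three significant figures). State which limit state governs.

Bolt shear: A_b = π·22²/4 = 380.1 mm²; R_n = 469 × 380.1 × 4 × 1 / 1000 = 713.1 kN → 0.75 × 713.1 = 535 kN.
Bearing: edge l_c = 43, r_n = 278.6 kN; interior l_c = 36, r_n = 233.3 kN; R_n = 278.6 + 3·233.3 = 978.5 kN → 734 kN.
Block shear: A_gv = 2820, A_nv = 1728, A_nt = 264 mm²; R_n = min(0.6F_uA_nv, 0.6F_yA_gv) + U_bs·F_u·A_nt = 585.4 kN → 439 kN.
Block shear governs: 439 kN.

439 kN (block shear governs)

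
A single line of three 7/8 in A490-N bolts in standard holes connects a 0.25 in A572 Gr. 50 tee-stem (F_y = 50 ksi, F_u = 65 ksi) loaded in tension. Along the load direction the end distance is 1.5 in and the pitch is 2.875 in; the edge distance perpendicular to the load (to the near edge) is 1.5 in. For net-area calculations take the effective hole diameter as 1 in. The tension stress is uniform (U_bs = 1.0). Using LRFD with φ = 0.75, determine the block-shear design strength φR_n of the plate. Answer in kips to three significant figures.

46.9 kips

Shear plane L_v = 1.5 + 2·2.875 = 7.25 in; A_gv = 7.25 × 0.25 = 1.812 in².
A_nv = (7.25 − 2.5·1) × 0.25 = 1.188 in².
A_nt = (1.5 − 0.5·1) × 0.25 = 0.25 in².
0.6 F_u A_nv = 46.31 kips; 0.6 F_y A_gv = 54.38 kips → shear rupture governs the shear term.
R_n = 46.31 + 1.0 × 65 × 0.25 = 62.56 kips.
Design strength φR_n = 0.75 × 62.56 = 46.9 kips.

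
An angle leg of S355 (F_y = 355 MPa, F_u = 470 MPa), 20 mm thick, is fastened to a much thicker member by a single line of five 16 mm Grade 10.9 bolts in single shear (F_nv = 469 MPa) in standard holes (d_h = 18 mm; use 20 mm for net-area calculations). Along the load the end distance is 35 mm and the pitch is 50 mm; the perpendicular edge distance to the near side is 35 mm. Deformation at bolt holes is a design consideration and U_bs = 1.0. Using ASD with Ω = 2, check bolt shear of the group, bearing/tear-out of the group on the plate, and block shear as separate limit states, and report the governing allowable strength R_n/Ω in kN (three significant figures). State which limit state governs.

236 kN (bolt shear governs)

Bolt shear: A_b = π·16²/4 = 201.1 mm²; R_n = 469 × 201.1 × 5 × 1 / 1000 = 471.5 kN → 471.5 / 2 = 236 kN.
Bearing: edge l_c = 26, r_n = 293.3 kN; interior l_c = 32, r_n = 361 kN; R_n = 293.3 + 4·361 = 1737 kN → 869 kN.
Block shear: A_gv = 4700, A_nv = 2900, A_nt = 500 mm²; R_n = min(0.6F_uA_nv, 0.6F_yA_gv) + U_bs·F_u·A_nt = 1053 kN → 526 kN.
Bolt shear governs: 236 kN.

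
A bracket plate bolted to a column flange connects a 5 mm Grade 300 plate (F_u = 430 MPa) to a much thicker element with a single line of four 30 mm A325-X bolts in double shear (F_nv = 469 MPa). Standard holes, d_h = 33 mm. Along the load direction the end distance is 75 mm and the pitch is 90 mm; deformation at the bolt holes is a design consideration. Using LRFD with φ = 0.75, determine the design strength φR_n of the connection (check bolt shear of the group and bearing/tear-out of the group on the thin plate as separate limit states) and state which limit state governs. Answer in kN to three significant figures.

444 kN (bearing governs)

Bolt shear: A_b = π·30²/4 = 706.9 mm²; R_n = 469 × 706.9 × 4 × 2 / 1000 = 2652 kN → 0.75 × 2652 = 1990 kN.
Bearing (1.2 l_c t F_u ≤ 2.4 d t F_u): upper limit = 2.4·30·5·430 / 1000 = 154.8 kN.
  Edge l_c = 75 − 33/2 = 58.5 → r_n = 150.9 kN; interior l_c = 90 − 33 = 57 → r_n = 147.1 kN.
  R_n,bearing = 1·150.9 + 3·147.1 = 592.1 kN → 0.75 × 592.1 = 444 kN.
Bearing governs: 444 kN.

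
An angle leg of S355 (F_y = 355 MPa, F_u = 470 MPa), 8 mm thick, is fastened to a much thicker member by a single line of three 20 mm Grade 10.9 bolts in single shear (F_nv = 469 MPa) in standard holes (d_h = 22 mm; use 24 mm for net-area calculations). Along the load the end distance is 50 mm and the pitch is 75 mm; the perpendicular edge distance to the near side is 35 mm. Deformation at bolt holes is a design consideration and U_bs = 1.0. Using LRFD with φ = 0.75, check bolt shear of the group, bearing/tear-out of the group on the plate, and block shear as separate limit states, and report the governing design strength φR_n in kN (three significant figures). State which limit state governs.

Bolt shear: A_b = π·20²/4 = 314.2 mm²; R_n = 469 × 314.2 × 3 × 1 / 1000 = 442 kN → 0.75 × 442 = 332 kN.
Bearing: edge l_c = 39, r_n = 176 kN; interior l_c = 53, r_n = 180.5 kN; R_n = 176 + 2·180.5 = 536.9 kN → 403 kN.
Block shear: A_gv = 1600, A_nv = 1120, A_nt = 184 mm²; R_n = min(0.6F_uA_nv, 0.6F_yA_gv) + U_bs·F_u·A_nt = 402.3 kN → 302 kN.
Block shear governs: 302 kN.

302 kN (block shear governs)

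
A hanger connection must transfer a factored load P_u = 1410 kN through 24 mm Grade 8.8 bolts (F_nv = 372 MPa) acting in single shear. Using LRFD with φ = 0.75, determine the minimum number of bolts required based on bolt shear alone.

A_b = π·24²/4 = 452.4 mm².
Per-bolt design strength φR_n = 0.75 × 372 × 452.4 × 1 / 1000 = 126.2 kN.
n ≥ 1410 / 126.2 = 11.17 → use 12 bolts.

12 bolts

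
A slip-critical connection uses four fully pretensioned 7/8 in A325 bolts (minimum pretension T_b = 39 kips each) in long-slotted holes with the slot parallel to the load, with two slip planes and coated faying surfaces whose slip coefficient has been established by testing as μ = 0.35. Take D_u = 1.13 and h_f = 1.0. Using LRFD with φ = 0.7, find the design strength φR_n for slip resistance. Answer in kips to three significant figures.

86.4 kips

R_n = μ · D_u · h_f · T_b · n_s · n_b = 0.35 × 1.13 × 1.0 × 39 × 2 × 4 = 123.4 kips.
Design strength φR_n = 0.7 × 123.4 = 86.4 kips.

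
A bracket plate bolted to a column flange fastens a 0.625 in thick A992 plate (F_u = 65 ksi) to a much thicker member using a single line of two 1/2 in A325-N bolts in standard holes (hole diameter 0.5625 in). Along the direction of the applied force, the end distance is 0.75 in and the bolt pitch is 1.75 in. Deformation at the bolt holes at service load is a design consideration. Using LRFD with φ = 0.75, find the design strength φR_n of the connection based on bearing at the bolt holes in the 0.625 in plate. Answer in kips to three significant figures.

Per bolt r_n = 1.2 l_c t F_u ≤ 2.4 d t F_u; upper limit = 2.4 × 0.5 × 0.625 × 65 = 48.75 kips.
Edge bolt: l_c = 0.75 − 0.5625/2 = 0.4688 in → 1.2 × 0.4688 × 0.625 × 65 = 22.85 → r_n = 22.85 kips.
Interior bolts: l_c = 1.75 − 0.5625 = 1.188 in → 1.2 × 1.188 × 0.625 × 65 = 57.89 → r_n = 48.75 kips.
R_n = 1 × 22.85 + 1 × 48.75 = 71.6 kips.
Design strength φR_n = 0.75 × 71.6 = 53.7 kips.

53.7 kips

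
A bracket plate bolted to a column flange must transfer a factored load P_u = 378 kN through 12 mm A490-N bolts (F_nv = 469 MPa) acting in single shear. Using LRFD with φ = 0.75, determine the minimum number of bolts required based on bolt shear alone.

A_b = π·12²/4 = 113.1 mm².
Per-bolt design strength φR_n = 0.75 × 469 × 113.1 × 1 / 1000 = 39.78 kN.
n ≥ 378 / 39.78 = 9.502 → use 10 bolts.

10 bolts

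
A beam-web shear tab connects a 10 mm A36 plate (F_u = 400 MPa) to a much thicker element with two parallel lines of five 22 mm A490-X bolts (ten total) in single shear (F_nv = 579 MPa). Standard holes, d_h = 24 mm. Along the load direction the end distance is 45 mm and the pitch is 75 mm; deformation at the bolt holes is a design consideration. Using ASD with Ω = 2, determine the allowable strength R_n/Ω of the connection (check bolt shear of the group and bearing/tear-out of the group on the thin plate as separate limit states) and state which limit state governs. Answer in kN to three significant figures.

1000 kN (bearing governs)

Bolt shear: A_b = π·22²/4 = 380.1 mm²; R_n = 579 × 380.1 × 10 × 1 / 1000 = 2201 kN → 2201 / 2 = 1100 kN.
Bearing (1.2 l_c t F_u ≤ 2.4 d t F_u): upper limit = 2.4·22·10·400 / 1000 = 211.2 kN.
  Edge l_c = 45 − 24/2 = 33 → r_n = 158.4 kN; interior l_c = 75 − 24 = 51 → r_n = 211.2 kN.
  R_n,bearing = 2·158.4 + 8·211.2 = 2006 kN → 2006 / 2 = 1000 kN.
Bearing governs: 1000 kN.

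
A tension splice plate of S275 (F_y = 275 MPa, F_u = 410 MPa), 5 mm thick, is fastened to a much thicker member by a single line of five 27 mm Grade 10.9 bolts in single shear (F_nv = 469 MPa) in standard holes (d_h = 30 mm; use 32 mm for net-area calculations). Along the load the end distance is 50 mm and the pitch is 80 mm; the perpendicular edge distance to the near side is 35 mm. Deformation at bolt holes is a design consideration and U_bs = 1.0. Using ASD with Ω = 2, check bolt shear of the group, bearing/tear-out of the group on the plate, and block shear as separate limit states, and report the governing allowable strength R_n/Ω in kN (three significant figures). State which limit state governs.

Bolt shear: A_b = π·27²/4 = 572.6 mm²; R_n = 469 × 572.6 × 5 × 1 / 1000 = 1343 kN → 1343 / 2 = 671 kN.
Bearing: edge l_c = 35, r_n = 86.1 kN; interior l_c = 50, r_n = 123 kN; R_n = 86.1 + 4·123 = 578.1 kN → 289 kN.
Block shear: A_gv = 1850, A_nv = 1130, A_nt = 95 mm²; R_n = min(0.6F_uA_nv, 0.6F_yA_gv) + U_bs·F_u·A_nt = 316.9 kN → 158 kN.
Block shear governs: 158 kN.

158 kN (block shear governs)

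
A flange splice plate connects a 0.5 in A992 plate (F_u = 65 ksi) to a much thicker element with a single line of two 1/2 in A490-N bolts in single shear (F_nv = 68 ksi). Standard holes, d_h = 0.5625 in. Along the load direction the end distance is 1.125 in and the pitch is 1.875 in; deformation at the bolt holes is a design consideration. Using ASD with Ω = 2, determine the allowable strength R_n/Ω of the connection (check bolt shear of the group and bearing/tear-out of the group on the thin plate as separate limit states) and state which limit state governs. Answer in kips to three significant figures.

Bolt shear: A_b = π·0.5²/4 = 0.1963 in²; R_n = 68 × 0.1963 × 2 × 1 = 26.7 kips → 26.7 / 2 = 13.4 kips.
Bearing (1.2 l_c t F_u ≤ 2.4 d t F_u): upper limit = 2.4·0.5·0.5·65 = 39 kips.
  Edge l_c = 1.125 − 0.5625/2 = 0.8438 → r_n = 32.91 kips; interior l_c = 1.875 − 0.5625 = 1.312 → r_n = 39 kips.
  R_n,bearing = 1·32.91 + 1·39 = 71.91 kips → 71.91 / 2 = 36 kips.
Bolt shear governs: 13.4 kips.

13.4 kips (bolt shear governs)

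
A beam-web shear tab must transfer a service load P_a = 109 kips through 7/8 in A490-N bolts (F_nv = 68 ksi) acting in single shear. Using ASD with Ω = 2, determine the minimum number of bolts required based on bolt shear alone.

A_b = π·0.875²/4 = 0.6013 in².
Per-bolt allowable strength R_n/Ω = 68 × 0.6013 × 1 / 2 = 20.44 kips.
n ≥ 109 / 20.44 = 5.331 → use 6 bolts.

6 bolts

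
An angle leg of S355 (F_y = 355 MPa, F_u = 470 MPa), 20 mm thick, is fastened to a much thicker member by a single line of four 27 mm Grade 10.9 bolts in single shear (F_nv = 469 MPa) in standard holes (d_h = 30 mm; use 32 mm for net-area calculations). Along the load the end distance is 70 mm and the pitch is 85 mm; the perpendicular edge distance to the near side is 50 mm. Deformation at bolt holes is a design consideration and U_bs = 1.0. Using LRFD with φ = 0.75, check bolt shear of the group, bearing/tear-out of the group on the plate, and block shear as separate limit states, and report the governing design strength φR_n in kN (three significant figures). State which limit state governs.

Bolt shear: A_b = π·27²/4 = 572.6 mm²; R_n = 469 × 572.6 × 4 × 1 / 1000 = 1074 kN → 0.75 × 1074 = 806 kN.
Bearing: edge l_c = 55, r_n = 609.1 kN; interior l_c = 55, r_n = 609.1 kN; R_n = 609.1 + 3·609.1 = 2436 kN → 1830 kN.
Block shear: A_gv = 6500, A_nv = 4260, A_nt = 680 mm²; R_n = min(0.6F_uA_nv, 0.6F_yA_gv) + U_bs·F_u·A_nt = 1521 kN → 1140 kN.
Bolt shear governs: 806 kN.

806 kN (bolt shear governs)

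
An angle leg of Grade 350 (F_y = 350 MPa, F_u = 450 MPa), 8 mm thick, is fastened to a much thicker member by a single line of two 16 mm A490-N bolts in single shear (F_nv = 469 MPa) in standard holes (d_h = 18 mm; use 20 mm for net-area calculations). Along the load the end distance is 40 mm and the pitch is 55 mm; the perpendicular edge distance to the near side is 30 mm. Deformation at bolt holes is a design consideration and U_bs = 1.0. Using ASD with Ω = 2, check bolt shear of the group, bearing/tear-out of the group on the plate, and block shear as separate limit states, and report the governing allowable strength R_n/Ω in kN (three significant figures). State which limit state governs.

94.3 kN (bolt shear governs)

Bolt shear: A_b = π·16²/4 = 201.1 mm²; R_n = 469 × 201.1 × 2 × 1 / 1000 = 188.6 kN → 188.6 / 2 = 94.3 kN.
Bearing: edge l_c = 31, r_n = 133.9 kN; interior l_c = 37, r_n = 138.2 kN; R_n = 133.9 + 1·138.2 = 272.2 kN → 136 kN.
Block shear: A_gv = 760, A_nv = 520, A_nt = 160 mm²; R_n = min(0.6F_uA_nv, 0.6F_yA_gv) + U_bs·F_u·A_nt = 212.4 kN → 106 kN.
Bolt shear governs: 94.3 kN.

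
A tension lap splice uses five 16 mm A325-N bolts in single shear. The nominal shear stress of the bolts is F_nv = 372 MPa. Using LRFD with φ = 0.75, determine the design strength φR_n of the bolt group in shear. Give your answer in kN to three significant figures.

A_b = π × 16² / 4 = 201.1 mm².
R_n = F_nv · A_b · n · n_s = 372 × 201.1 × 5 × 1 / 1000 = 374 kN.
Design strength φR_n = 0.75 × 374 = 280 kN.

280 kN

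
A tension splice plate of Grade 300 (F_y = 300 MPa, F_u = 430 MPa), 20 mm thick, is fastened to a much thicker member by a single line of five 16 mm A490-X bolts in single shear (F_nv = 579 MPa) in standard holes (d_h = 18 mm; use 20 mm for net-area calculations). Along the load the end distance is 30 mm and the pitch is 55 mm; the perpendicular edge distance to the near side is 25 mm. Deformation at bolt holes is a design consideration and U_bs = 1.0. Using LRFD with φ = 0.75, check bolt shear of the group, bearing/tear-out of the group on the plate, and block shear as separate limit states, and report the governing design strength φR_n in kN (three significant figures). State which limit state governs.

Bolt shear: A_b = π·16²/4 = 201.1 mm²; R_n = 579 × 201.1 × 5 × 1 / 1000 = 582.1 kN → 0.75 × 582.1 = 437 kN.
Bearing: edge l_c = 21, r_n = 216.7 kN; interior l_c = 37, r_n = 330.2 kN; R_n = 216.7 + 4·330.2 = 1538 kN → 1150 kN.
Block shear: A_gv = 5000, A_nv = 3200, A_nt = 300 mm²; R_n = min(0.6F_uA_nv, 0.6F_yA_gv) + U_bs·F_u·A_nt = 954.6 kN → 716 kN.
Bolt shear governs: 437 kN.

437 kN (bolt shear governs)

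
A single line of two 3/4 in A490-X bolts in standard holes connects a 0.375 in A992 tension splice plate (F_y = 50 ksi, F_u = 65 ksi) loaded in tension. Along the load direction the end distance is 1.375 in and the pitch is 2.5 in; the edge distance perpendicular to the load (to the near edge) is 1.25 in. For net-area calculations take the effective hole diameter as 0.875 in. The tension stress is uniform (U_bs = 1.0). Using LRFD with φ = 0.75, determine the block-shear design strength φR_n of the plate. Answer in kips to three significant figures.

43 kips

Shear plane L_v = 1.375 + 1·2.5 = 3.875 in; A_gv = 3.875 × 0.375 = 1.453 in².
A_nv = (3.875 − 1.5·0.875) × 0.375 = 0.9609 in².
A_nt = (1.25 − 0.5·0.875) × 0.375 = 0.3047 in².
0.6 F_u A_nv = 37.48 kips; 0.6 F_y A_gv = 43.59 kips → shear rupture governs the shear term.
R_n = 37.48 + 1.0 × 65 × 0.3047 = 57.28 kips.
Design strength φR_n = 0.75 × 57.28 = 43 kips.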